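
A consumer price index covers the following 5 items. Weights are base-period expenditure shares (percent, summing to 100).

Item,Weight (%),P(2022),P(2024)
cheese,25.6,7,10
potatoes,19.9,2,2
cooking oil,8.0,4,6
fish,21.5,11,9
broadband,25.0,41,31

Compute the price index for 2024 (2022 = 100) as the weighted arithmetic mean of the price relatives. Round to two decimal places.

cheese: 25.6 × (10/7) = 25.6 × 1.428571 = 36.5714
potatoes: 19.9 × (2/2) = 19.9 × 1.000000 = 19.9000
cooking oil: 8.0 × (6/4) = 8.0 × 1.500000 = 12.0000
fish: 21.5 × (9/11) = 21.5 × 0.818182 = 17.5909
broadband: 25.0 × (31/41) = 25.0 × 0.756098 = 18.9024
Index = Σ wᵢ·(p₁ᵢ/p₀ᵢ) = 36.5714 + 19.9000 + 12.0000 + 17.5909 + 18.9024 = 104.9648

104.96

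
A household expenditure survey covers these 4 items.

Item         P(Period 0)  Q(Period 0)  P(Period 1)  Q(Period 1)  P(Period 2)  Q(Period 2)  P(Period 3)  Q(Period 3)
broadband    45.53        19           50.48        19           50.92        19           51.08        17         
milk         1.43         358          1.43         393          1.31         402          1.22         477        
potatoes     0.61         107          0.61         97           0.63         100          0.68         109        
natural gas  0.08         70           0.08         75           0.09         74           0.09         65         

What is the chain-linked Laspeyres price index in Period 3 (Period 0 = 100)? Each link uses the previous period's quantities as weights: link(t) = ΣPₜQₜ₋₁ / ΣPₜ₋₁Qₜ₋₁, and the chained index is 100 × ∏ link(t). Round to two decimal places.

102.20

Link Period 0→Period 1:
ΣP(Period 1)Q(Period 0) = 50.48×19 + 1.43×358 + 0.61×107 + 0.08×70 = 959.12 + 511.94 + 65.27 + 5.6 = 1541.93
ΣP(Period 0)Q(Period 0) = 45.53×19 + 1.43×358 + 0.61×107 + 0.08×70 = 865.07 + 511.94 + 65.27 + 5.6 = 1447.88
link = 1541.93/1447.88 = 1.064957
Link Period 1→Period 2:
ΣP(Period 2)Q(Period 1) = 50.92×19 + 1.31×393 + 0.63×97 + 0.09×75 = 967.48 + 514.83 + 61.11 + 6.75 = 1550.17
ΣP(Period 1)Q(Period 1) = 50.48×19 + 1.43×393 + 0.61×97 + 0.08×75 = 959.12 + 561.99 + 59.17 + 6 = 1586.28
link = 1550.17/1586.28 = 0.977236
Link Period 2→Period 3:
ΣP(Period 3)Q(Period 2) = 51.08×19 + 1.22×402 + 0.68×100 + 0.09×74 = 970.52 + 490.44 + 68 + 6.66 = 1535.62
ΣP(Period 2)Q(Period 2) = 50.92×19 + 1.31×402 + 0.63×100 + 0.09×74 = 967.48 + 526.62 + 63 + 6.66 = 1563.76
link = 1535.62/1563.76 = 0.982005
Chained index = 100 × 1.064957 × 0.977236 × 0.982005 = 102.1987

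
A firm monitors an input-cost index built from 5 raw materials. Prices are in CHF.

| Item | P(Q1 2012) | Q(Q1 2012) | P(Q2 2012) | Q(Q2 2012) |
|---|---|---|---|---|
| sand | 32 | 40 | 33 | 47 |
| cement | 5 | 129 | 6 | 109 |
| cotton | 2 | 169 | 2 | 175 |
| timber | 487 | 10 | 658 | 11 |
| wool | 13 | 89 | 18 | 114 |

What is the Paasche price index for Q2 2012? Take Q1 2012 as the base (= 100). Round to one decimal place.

Paasche price index uses current-period quantities as weights.
ΣP(Q2 2012)·Q(Q2 2012) = 33×47 + 6×109 + 2×175 + 658×11 + 18×114 = 1551 + 654 + 350 + 7238 + 2052 = 11845
ΣP(Q1 2012)·Q(Q2 2012) = 32×47 + 5×109 + 2×175 + 487×11 + 13×114 = 1504 + 545 + 350 + 5357 + 1482 = 9238
Index = 11845 / 9238 × 100 = 128.2204

128.2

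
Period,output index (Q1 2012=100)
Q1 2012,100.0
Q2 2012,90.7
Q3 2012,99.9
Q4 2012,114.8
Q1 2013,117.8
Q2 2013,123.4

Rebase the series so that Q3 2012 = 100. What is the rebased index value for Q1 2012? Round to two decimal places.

Rebased(Q1 2012) = 100.0 / 99.9 × 100 = 100.1001

100.10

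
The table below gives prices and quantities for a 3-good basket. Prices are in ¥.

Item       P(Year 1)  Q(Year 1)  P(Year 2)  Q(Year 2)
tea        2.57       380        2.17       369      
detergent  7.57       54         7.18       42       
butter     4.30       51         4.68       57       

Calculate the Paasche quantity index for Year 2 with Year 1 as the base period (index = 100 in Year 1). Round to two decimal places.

Paasche quantity index uses current-period prices as weights.
ΣP(Year 2)·Q(Year 2) = 2.17×369 + 7.18×42 + 4.68×57 = 800.73 + 301.56 + 266.76 = 1369.05
ΣP(Year 2)·Q(Year 1) = 2.17×380 + 7.18×54 + 4.68×51 = 824.6 + 387.72 + 238.68 = 1451
Index = 1369.05 / 1451 × 100 = 94.3522

94.35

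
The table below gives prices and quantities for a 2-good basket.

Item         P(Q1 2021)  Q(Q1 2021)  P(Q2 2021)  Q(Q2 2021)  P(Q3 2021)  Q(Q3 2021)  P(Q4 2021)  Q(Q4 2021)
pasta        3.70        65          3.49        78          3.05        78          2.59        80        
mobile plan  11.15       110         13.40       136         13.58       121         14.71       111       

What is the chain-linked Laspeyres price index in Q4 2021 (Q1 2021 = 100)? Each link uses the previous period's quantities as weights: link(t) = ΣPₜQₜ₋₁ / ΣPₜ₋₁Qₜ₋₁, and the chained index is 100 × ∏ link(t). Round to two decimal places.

121.58

Link Q1 2021→Q2 2021:
ΣP(Q2 2021)Q(Q1 2021) = 3.49×65 + 13.40×110 = 226.85 + 1474 = 1700.85
ΣP(Q1 2021)Q(Q1 2021) = 3.70×65 + 11.15×110 = 240.5 + 1226.5 = 1467
link = 1700.85/1467 = 1.159407
Link Q2 2021→Q3 2021:
ΣP(Q3 2021)Q(Q2 2021) = 3.05×78 + 13.58×136 = 237.9 + 1846.88 = 2084.78
ΣP(Q2 2021)Q(Q2 2021) = 3.49×78 + 13.40×136 = 272.22 + 1822.4 = 2094.62
link = 2084.78/2094.62 = 0.995302
Link Q3 2021→Q4 2021:
ΣP(Q4 2021)Q(Q3 2021) = 2.59×78 + 14.71×121 = 202.02 + 1779.91 = 1981.93
ΣP(Q3 2021)Q(Q3 2021) = 3.05×78 + 13.58×121 = 237.9 + 1643.18 = 1881.08
link = 1981.93/1881.08 = 1.053613
Chained index = 100 × 1.159407 × 0.995302 × 1.053613 = 121.5827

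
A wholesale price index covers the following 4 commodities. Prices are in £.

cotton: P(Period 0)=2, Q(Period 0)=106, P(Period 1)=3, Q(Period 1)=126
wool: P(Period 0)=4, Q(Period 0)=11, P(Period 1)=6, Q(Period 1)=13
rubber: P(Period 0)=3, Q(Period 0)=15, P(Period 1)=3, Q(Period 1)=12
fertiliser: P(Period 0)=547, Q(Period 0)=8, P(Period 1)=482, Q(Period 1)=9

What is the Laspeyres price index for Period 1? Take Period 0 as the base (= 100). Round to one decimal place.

91.6

Laspeyres price index uses base-period quantities as weights.
ΣP(Period 1)·Q(Period 0) = 3×106 + 6×11 + 3×15 + 482×8 = 318 + 66 + 45 + 3856 = 4285
ΣP(Period 0)·Q(Period 0) = 2×106 + 4×11 + 3×15 + 547×8 = 212 + 44 + 45 + 4376 = 4677
Index = 4285 / 4677 × 100 = 91.6186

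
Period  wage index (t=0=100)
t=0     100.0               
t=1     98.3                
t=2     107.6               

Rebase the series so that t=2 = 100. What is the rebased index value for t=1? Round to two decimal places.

91.36

Rebased(t=1) = 98.3 / 107.6 × 100 = 91.3569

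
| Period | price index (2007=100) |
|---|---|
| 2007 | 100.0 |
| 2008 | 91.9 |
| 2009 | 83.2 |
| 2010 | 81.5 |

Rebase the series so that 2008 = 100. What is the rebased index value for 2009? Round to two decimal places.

90.53

Rebased(2009) = 83.2 / 91.9 × 100 = 90.5332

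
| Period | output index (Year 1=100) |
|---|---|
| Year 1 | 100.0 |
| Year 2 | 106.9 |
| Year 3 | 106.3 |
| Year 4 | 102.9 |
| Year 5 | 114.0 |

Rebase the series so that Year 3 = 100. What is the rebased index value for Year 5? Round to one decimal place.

107.2

Rebased(Year 5) = 114.0 / 106.3 × 100 = 107.2437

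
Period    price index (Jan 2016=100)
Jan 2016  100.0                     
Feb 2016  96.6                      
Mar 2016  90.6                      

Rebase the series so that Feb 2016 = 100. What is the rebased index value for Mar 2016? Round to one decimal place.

93.8

Rebased(Mar 2016) = 90.6 / 96.6 × 100 = 93.7888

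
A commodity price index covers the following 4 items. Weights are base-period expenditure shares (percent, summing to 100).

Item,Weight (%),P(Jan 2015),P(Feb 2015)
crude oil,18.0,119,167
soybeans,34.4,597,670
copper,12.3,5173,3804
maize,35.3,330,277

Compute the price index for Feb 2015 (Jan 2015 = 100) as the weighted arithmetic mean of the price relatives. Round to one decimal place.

102.5

crude oil: 18.0 × (167/119) = 18.0 × 1.403361 = 25.2605
soybeans: 34.4 × (670/597) = 34.4 × 1.122278 = 38.6064
copper: 12.3 × (3804/5173) = 12.3 × 0.735357 = 9.0449
maize: 35.3 × (277/330) = 35.3 × 0.839394 = 29.6306
Index = Σ wᵢ·(p₁ᵢ/p₀ᵢ) = 25.2605 + 38.6064 + 9.0449 + 29.6306 = 102.5424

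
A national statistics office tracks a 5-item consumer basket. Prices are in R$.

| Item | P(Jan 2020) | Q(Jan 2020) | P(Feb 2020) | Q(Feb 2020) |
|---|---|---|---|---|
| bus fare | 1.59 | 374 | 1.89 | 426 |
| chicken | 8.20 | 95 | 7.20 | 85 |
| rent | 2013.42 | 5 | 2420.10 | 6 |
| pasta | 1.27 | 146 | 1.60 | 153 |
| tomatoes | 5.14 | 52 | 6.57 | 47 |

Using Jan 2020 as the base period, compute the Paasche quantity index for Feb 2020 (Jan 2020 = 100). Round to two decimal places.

117.24

Paasche quantity index uses current-period prices as weights.
ΣP(Feb 2020)·Q(Feb 2020) = 1.89×426 + 7.20×85 + 2420.10×6 + 1.60×153 + 6.57×47 = 805.14 + 612 + 14520.6 + 244.8 + 308.79 = 16491.33
ΣP(Feb 2020)·Q(Jan 2020) = 1.89×374 + 7.20×95 + 2420.10×5 + 1.60×146 + 6.57×52 = 706.86 + 684 + 12100.5 + 233.6 + 341.64 = 14066.6
Index = 16491.33 / 14066.6 × 100 = 117.2375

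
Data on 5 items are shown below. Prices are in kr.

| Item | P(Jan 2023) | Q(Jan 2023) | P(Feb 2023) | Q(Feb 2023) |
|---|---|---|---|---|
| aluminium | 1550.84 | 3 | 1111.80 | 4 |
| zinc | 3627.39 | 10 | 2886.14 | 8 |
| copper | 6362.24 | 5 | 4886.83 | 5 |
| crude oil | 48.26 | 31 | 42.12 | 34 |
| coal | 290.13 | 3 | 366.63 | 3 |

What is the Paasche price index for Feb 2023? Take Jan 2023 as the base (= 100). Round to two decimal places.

78.37

Paasche price index uses current-period quantities as weights.
ΣP(Feb 2023)·Q(Feb 2023) = 1111.80×4 + 2886.14×8 + 4886.83×5 + 42.12×34 + 366.63×3 = 4447.2 + 23089.12 + 24434.15 + 1432.08 + 1099.89 = 54502.44
ΣP(Jan 2023)·Q(Feb 2023) = 1550.84×4 + 3627.39×8 + 6362.24×5 + 48.26×34 + 290.13×3 = 6203.36 + 29019.12 + 31811.2 + 1640.84 + 870.39 = 69544.91
Index = 54502.44 / 69544.91 × 100 = 78.3701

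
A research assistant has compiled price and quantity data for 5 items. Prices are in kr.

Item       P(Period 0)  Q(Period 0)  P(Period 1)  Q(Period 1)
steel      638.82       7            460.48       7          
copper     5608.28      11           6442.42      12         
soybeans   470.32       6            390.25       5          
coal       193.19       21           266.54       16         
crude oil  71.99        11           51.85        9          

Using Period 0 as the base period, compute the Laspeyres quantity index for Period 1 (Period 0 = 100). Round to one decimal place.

105.5

Laspeyres quantity index uses base-period prices as weights.
ΣP(Period 0)·Q(Period 1) = 638.82×7 + 5608.28×12 + 470.32×5 + 193.19×16 + 71.99×9 = 4471.74 + 67299.36 + 2351.6 + 3091.04 + 647.91 = 77861.65
ΣP(Period 0)·Q(Period 0) = 638.82×7 + 5608.28×11 + 470.32×6 + 193.19×21 + 71.99×11 = 4471.74 + 61691.08 + 2821.92 + 4056.99 + 791.89 = 73833.62
Index = 77861.65 / 73833.62 × 100 = 105.4555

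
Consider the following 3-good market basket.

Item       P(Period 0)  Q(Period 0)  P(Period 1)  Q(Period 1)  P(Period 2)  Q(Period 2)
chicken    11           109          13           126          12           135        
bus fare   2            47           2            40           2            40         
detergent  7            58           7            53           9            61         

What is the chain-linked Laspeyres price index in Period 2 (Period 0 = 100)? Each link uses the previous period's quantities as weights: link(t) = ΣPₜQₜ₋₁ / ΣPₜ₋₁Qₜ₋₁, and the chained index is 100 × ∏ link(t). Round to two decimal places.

111.75

Link Period 0→Period 1:
ΣP(Period 1)Q(Period 0) = 13×109 + 2×47 + 7×58 = 1417 + 94 + 406 = 1917
ΣP(Period 0)Q(Period 0) = 11×109 + 2×47 + 7×58 = 1199 + 94 + 406 = 1699
link = 1917/1699 = 1.128311
Link Period 1→Period 2:
ΣP(Period 2)Q(Period 1) = 12×126 + 2×40 + 9×53 = 1512 + 80 + 477 = 2069
ΣP(Period 1)Q(Period 1) = 13×126 + 2×40 + 7×53 = 1638 + 80 + 371 = 2089
link = 2069/2089 = 0.990426
Chained index = 100 × 1.128311 × 0.990426 = 111.7508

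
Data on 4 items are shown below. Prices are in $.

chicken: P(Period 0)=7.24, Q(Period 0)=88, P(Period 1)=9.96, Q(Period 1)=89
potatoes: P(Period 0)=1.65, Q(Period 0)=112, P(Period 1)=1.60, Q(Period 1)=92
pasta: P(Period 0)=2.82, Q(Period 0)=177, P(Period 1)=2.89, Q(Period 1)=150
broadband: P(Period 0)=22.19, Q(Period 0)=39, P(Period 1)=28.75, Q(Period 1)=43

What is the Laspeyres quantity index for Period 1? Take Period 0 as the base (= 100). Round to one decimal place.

Laspeyres quantity index uses base-period prices as weights.
ΣP(Period 0)·Q(Period 1) = 7.24×89 + 1.65×92 + 2.82×150 + 22.19×43 = 644.36 + 151.8 + 423 + 954.17 = 2173.33
ΣP(Period 0)·Q(Period 0) = 7.24×88 + 1.65×112 + 2.82×177 + 22.19×39 = 637.12 + 184.8 + 499.14 + 865.41 = 2186.47
Index = 2173.33 / 2186.47 × 100 = 99.3990

99.4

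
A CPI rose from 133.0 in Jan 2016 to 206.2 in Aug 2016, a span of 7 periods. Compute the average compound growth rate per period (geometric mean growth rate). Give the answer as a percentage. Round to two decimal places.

6.46%

Growth factor = (206.2/133.0)^(1/7) = (1.550376)^(1/7) = 1.064646
Growth rate = 1.064646 − 1 = 0.064646 = 6.4646%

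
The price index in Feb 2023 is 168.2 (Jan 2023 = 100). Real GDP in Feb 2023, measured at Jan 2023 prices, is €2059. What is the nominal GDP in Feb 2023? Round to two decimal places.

Nominal = Real × (Index/100) = 2059 × (168.2/100)
        = 2059 × 1.682 = 3463.2380

3463.24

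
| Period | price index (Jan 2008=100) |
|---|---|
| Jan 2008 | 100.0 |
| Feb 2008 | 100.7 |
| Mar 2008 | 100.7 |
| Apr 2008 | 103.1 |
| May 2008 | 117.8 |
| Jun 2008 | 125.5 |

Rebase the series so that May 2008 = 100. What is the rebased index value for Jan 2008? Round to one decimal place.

84.9

Rebased(Jan 2008) = 100.0 / 117.8 × 100 = 84.8896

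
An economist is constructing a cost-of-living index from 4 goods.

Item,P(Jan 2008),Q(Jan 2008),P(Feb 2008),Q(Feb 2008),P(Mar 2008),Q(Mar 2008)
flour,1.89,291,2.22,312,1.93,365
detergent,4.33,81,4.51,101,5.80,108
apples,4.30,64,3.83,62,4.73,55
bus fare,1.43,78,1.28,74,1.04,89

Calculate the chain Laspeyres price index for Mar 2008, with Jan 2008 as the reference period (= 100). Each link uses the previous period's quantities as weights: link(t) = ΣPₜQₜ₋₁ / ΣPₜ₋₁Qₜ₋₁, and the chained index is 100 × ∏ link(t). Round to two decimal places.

Link Jan 2008→Feb 2008:
ΣP(Feb 2008)Q(Jan 2008) = 2.22×291 + 4.51×81 + 3.83×64 + 1.28×78 = 646.02 + 365.31 + 245.12 + 99.84 = 1356.29
ΣP(Jan 2008)Q(Jan 2008) = 1.89×291 + 4.33×81 + 4.30×64 + 1.43×78 = 549.99 + 350.73 + 275.2 + 111.54 = 1287.46
link = 1356.29/1287.46 = 1.053462
Link Feb 2008→Mar 2008:
ΣP(Mar 2008)Q(Feb 2008) = 1.93×312 + 5.80×101 + 4.73×62 + 1.04×74 = 602.16 + 585.8 + 293.26 + 76.96 = 1558.18
ΣP(Feb 2008)Q(Feb 2008) = 2.22×312 + 4.51×101 + 3.83×62 + 1.28×74 = 692.64 + 455.51 + 237.46 + 94.72 = 1480.33
link = 1558.18/1480.33 = 1.052590
Chained index = 100 × 1.053462 × 1.052590 = 110.8863

110.89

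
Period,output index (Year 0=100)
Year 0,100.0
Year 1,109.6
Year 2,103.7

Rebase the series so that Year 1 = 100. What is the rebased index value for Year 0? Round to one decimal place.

91.2

Rebased(Year 0) = 100.0 / 109.6 × 100 = 91.2409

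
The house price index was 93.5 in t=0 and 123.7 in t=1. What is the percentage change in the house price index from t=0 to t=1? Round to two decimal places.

Change = (123.7 − 93.5) / 93.5 × 100
       = 30.2 / 93.5 × 100 = 32.2995%

32.30%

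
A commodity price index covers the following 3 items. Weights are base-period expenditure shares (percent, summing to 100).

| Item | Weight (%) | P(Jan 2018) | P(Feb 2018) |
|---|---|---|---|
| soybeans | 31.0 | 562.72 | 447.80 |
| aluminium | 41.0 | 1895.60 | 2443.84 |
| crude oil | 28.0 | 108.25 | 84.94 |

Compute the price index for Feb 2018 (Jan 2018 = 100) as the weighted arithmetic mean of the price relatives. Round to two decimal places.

soybeans: 31.0 × (447.80/562.72) = 31.0 × 0.795778 = 24.6691
aluminium: 41.0 × (2443.84/1895.60) = 41.0 × 1.289217 = 52.8579
crude oil: 28.0 × (84.94/108.25) = 28.0 × 0.784665 = 21.9706
Index = Σ wᵢ·(p₁ᵢ/p₀ᵢ) = 24.6691 + 52.8579 + 21.9706 = 99.4976

99.50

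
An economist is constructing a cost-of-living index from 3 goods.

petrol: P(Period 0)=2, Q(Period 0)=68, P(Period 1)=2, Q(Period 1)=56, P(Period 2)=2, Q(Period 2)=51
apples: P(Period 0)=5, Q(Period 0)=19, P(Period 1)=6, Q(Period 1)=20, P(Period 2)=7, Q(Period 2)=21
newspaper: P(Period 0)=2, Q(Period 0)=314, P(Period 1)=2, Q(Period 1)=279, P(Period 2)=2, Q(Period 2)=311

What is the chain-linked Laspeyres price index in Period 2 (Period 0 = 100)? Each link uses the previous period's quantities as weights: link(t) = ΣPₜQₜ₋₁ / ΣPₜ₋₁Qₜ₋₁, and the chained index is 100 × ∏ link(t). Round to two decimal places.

104.80

Link Period 0→Period 1:
ΣP(Period 1)Q(Period 0) = 2×68 + 6×19 + 2×314 = 136 + 114 + 628 = 878
ΣP(Period 0)Q(Period 0) = 2×68 + 5×19 + 2×314 = 136 + 95 + 628 = 859
link = 878/859 = 1.022119
Link Period 1→Period 2:
ΣP(Period 2)Q(Period 1) = 2×56 + 7×20 + 2×279 = 112 + 140 + 558 = 810
ΣP(Period 1)Q(Period 1) = 2×56 + 6×20 + 2×279 = 112 + 120 + 558 = 790
link = 810/790 = 1.025316
Chained index = 100 × 1.022119 × 1.025316 = 104.7995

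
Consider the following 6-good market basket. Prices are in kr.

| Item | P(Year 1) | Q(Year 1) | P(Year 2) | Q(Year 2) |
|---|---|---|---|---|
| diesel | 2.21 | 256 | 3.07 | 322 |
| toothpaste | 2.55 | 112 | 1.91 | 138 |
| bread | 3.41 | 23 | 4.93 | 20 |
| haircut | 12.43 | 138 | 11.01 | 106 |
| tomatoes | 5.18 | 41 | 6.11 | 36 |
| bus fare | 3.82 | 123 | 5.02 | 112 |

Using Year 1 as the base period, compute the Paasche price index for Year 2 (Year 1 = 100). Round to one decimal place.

Paasche price index uses current-period quantities as weights.
ΣP(Year 2)·Q(Year 2) = 3.07×322 + 1.91×138 + 4.93×20 + 11.01×106 + 6.11×36 + 5.02×112 = 988.54 + 263.58 + 98.6 + 1167.06 + 219.96 + 562.24 = 3299.98
ΣP(Year 1)·Q(Year 2) = 2.21×322 + 2.55×138 + 3.41×20 + 12.43×106 + 5.18×36 + 3.82×112 = 711.62 + 351.9 + 68.2 + 1317.58 + 186.48 + 427.84 = 3063.62
Index = 3299.98 / 3063.62 × 100 = 107.7151

107.7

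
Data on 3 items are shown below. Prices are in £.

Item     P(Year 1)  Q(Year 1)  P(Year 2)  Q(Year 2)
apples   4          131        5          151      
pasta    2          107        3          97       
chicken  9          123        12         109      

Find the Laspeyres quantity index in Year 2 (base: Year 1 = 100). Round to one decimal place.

96.4

Laspeyres quantity index uses base-period prices as weights.
ΣP(Year 1)·Q(Year 2) = 4×151 + 2×97 + 9×109 = 604 + 194 + 981 = 1779
ΣP(Year 1)·Q(Year 1) = 4×131 + 2×107 + 9×123 = 524 + 214 + 1107 = 1845
Index = 1779 / 1845 × 100 = 96.4228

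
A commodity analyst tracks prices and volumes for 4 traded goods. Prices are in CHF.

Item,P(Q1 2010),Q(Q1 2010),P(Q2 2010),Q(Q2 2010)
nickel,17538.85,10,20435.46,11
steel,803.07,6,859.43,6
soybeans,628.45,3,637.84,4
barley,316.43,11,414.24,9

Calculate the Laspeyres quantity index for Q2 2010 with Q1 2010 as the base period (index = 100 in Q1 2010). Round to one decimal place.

Laspeyres quantity index uses base-period prices as weights.
ΣP(Q1 2010)·Q(Q2 2010) = 17538.85×11 + 803.07×6 + 628.45×4 + 316.43×9 = 192927.35 + 4818.42 + 2513.8 + 2847.87 = 203107.44
ΣP(Q1 2010)·Q(Q1 2010) = 17538.85×10 + 803.07×6 + 628.45×3 + 316.43×11 = 175388.5 + 4818.42 + 1885.35 + 3480.73 = 185573
Index = 203107.44 / 185573 × 100 = 109.4488

109.4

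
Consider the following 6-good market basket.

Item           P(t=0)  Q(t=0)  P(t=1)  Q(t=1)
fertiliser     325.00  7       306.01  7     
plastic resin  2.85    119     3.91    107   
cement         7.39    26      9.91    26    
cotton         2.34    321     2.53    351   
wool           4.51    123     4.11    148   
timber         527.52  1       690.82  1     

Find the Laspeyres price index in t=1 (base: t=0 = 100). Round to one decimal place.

105.0

Laspeyres price index uses base-period quantities as weights.
ΣP(t=1)·Q(t=0) = 306.01×7 + 3.91×119 + 9.91×26 + 2.53×321 + 4.11×123 + 690.82×1 = 2142.07 + 465.29 + 257.66 + 812.13 + 505.53 + 690.82 = 4873.5
ΣP(t=0)·Q(t=0) = 325.00×7 + 2.85×119 + 7.39×26 + 2.34×321 + 4.51×123 + 527.52×1 = 2275 + 339.15 + 192.14 + 751.14 + 554.73 + 527.52 = 4639.68
Index = 4873.5 / 4639.68 × 100 = 105.0396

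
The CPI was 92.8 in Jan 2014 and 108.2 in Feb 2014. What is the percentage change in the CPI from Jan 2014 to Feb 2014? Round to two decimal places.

16.59%

Change = (108.2 − 92.8) / 92.8 × 100
       = 15.4 / 92.8 × 100 = 16.5948%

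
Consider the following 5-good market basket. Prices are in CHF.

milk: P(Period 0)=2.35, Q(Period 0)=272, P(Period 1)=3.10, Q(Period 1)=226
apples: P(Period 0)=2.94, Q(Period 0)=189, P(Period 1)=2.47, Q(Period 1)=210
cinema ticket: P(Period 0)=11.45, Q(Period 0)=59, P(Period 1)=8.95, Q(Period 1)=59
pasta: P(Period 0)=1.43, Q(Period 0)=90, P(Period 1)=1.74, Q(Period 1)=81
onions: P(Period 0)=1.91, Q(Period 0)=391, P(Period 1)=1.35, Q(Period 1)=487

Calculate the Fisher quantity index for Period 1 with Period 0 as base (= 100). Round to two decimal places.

102.70

Laspeyres component (base-period weights):
ΣP(Period 0)Q(Period 1) = 2.35×226 + 2.94×210 + 11.45×59 + 1.43×81 + 1.91×487 = 531.1 + 617.4 + 675.55 + 115.83 + 930.17 = 2870.05
ΣP(Period 0)Q(Period 0) = 2.35×272 + 2.94×189 + 11.45×59 + 1.43×90 + 1.91×391 = 639.2 + 555.66 + 675.55 + 128.7 + 746.81 = 2745.92
L = 2870.05 / 2745.92 × 100 = 104.5205
Paasche component (current-period weights):
ΣP(Period 1)Q(Period 1) = 3.10×226 + 2.47×210 + 8.95×59 + 1.74×81 + 1.35×487 = 700.6 + 518.7 + 528.05 + 140.94 + 657.45 = 2545.74
ΣP(Period 1)Q(Period 0) = 3.10×272 + 2.47×189 + 8.95×59 + 1.74×90 + 1.35×391 = 843.2 + 466.83 + 528.05 + 156.6 + 527.85 = 2522.53
P = 2545.74 / 2522.53 × 100 = 100.9201
Fisher = √(L × P) = √(104.5205 × 100.9201) = 102.7045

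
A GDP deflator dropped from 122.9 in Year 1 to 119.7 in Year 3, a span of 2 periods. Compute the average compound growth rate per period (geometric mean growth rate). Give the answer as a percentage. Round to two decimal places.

-1.31%

Growth factor = (119.7/122.9)^(1/2) = (0.973963)^(1/2) = 0.986895
Growth rate = 0.986895 − 1 = -0.013105 = -1.3105%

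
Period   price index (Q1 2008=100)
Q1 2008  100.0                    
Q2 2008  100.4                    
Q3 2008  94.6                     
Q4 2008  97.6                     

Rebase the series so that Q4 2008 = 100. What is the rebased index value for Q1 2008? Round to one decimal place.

102.5

Rebased(Q1 2008) = 100.0 / 97.6 × 100 = 102.4590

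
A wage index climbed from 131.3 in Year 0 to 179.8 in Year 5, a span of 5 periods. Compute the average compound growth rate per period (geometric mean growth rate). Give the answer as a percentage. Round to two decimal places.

6.49%

Growth factor = (179.8/131.3)^(1/5) = (1.369383)^(1/5) = 1.064891
Growth rate = 1.064891 − 1 = 0.064891 = 6.4891%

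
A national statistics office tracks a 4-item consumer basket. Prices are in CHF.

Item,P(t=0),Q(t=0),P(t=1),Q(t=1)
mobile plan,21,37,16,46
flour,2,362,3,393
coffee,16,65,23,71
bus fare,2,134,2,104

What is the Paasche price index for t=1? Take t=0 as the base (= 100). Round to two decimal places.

121.32

Paasche price index uses current-period quantities as weights.
ΣP(t=1)·Q(t=1) = 16×46 + 3×393 + 23×71 + 2×104 = 736 + 1179 + 1633 + 208 = 3756
ΣP(t=0)·Q(t=1) = 21×46 + 2×393 + 16×71 + 2×104 = 966 + 786 + 1136 + 208 = 3096
Index = 3756 / 3096 × 100 = 121.3178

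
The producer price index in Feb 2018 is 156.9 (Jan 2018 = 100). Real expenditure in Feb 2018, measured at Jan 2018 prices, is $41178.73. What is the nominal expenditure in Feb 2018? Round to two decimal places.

Nominal = Real × (Index/100) = 41178.73 × (156.9/100)
        = 41178.73 × 1.569 = 64609.4274

64609.43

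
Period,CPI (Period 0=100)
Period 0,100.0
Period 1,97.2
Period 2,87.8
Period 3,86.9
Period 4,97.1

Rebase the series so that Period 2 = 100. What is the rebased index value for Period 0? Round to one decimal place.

113.9

Rebased(Period 0) = 100.0 / 87.8 × 100 = 113.8952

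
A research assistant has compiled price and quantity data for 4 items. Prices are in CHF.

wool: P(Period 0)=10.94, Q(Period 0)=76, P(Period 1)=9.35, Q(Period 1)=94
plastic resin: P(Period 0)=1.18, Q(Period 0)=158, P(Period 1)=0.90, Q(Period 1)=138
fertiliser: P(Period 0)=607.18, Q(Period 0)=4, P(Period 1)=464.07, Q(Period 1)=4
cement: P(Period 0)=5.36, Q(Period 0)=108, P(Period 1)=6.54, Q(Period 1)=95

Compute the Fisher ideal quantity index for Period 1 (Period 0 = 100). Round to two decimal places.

102.24

Laspeyres component (base-period weights):
ΣP(Period 0)Q(Period 1) = 10.94×94 + 1.18×138 + 607.18×4 + 5.36×95 = 1028.36 + 162.84 + 2428.72 + 509.2 = 4129.12
ΣP(Period 0)Q(Period 0) = 10.94×76 + 1.18×158 + 607.18×4 + 5.36×108 = 831.44 + 186.44 + 2428.72 + 578.88 = 4025.48
L = 4129.12 / 4025.48 × 100 = 102.5746
Paasche component (current-period weights):
ΣP(Period 1)Q(Period 1) = 9.35×94 + 0.90×138 + 464.07×4 + 6.54×95 = 878.9 + 124.2 + 1856.28 + 621.3 = 3480.68
ΣP(Period 1)Q(Period 0) = 9.35×76 + 0.90×158 + 464.07×4 + 6.54×108 = 710.6 + 142.2 + 1856.28 + 706.32 = 3415.4
P = 3480.68 / 3415.4 × 100 = 101.9113
Fisher = √(L × P) = √(102.5746 × 101.9113) = 102.2424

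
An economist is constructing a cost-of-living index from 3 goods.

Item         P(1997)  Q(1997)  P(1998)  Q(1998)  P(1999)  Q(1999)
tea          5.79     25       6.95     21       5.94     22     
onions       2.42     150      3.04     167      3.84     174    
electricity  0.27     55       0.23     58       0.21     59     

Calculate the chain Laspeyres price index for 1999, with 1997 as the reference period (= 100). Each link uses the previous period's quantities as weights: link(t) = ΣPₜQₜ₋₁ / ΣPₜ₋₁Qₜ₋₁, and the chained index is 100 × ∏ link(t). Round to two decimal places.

Link 1997→1998:
ΣP(1998)Q(1997) = 6.95×25 + 3.04×150 + 0.23×55 = 173.75 + 456 + 12.65 = 642.4
ΣP(1997)Q(1997) = 5.79×25 + 2.42×150 + 0.27×55 = 144.75 + 363 + 14.85 = 522.6
link = 642.4/522.6 = 1.229238
Link 1998→1999:
ΣP(1999)Q(1998) = 5.94×21 + 3.84×167 + 0.21×58 = 124.74 + 641.28 + 12.18 = 778.2
ΣP(1998)Q(1998) = 6.95×21 + 3.04×167 + 0.23×58 = 145.95 + 507.68 + 13.34 = 666.97
link = 778.2/666.97 = 1.166769
Chained index = 100 × 1.229238 × 1.166769 = 143.4237

143.42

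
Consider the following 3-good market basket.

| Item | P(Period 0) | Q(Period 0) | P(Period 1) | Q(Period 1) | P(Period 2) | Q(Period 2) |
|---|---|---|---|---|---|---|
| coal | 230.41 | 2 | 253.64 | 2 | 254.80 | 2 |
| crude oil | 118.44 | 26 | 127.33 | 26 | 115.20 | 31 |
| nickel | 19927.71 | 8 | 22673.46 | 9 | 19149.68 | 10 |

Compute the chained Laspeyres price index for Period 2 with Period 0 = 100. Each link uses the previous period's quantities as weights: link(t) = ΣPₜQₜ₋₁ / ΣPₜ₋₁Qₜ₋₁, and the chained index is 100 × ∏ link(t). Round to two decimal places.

Link Period 0→Period 1:
ΣP(Period 1)Q(Period 0) = 253.64×2 + 127.33×26 + 22673.46×8 = 507.28 + 3310.58 + 181387.68 = 185205.54
ΣP(Period 0)Q(Period 0) = 230.41×2 + 118.44×26 + 19927.71×8 = 460.82 + 3079.44 + 159421.68 = 162961.94
link = 185205.54/162961.94 = 1.136496
Link Period 1→Period 2:
ΣP(Period 2)Q(Period 1) = 254.80×2 + 115.20×26 + 19149.68×9 = 509.6 + 2995.2 + 172347.12 = 175851.92
ΣP(Period 1)Q(Period 1) = 253.64×2 + 127.33×26 + 22673.46×9 = 507.28 + 3310.58 + 204061.14 = 207879
link = 175851.92/207879 = 0.845934
Chained index = 100 × 1.136496 × 0.845934 = 96.1400

96.14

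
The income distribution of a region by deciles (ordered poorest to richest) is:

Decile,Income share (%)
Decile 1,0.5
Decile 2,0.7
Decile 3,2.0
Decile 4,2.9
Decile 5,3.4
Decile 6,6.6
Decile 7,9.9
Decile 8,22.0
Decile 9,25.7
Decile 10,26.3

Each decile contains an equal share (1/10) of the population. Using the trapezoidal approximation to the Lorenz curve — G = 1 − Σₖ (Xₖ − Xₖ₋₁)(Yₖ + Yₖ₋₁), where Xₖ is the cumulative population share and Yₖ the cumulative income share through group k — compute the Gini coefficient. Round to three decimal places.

0.531

Cumulative income shares Yₖ: 0.0050, 0.0120, 0.0320, 0.0610, 0.0950, 0.1610, 0.2600, 0.4800, 0.7370, 1.0000
Σ (Xₖ−Xₖ₋₁)(Yₖ+Yₖ₋₁) = (1/10)(0.0050+0.0000) + (1/10)(0.0120+0.0050) + (1/10)(0.0320+0.0120) + (1/10)(0.0610+0.0320) + (1/10)(0.0950+0.0610) + (1/10)(0.1610+0.0950) + (1/10)(0.2600+0.1610) + (1/10)(0.4800+0.2600) + (1/10)(0.7370+0.4800) + (1/10)(1.0000+0.7370)
  = 0.0005 + 0.0017 + 0.0044 + 0.0093 + 0.0156 + 0.0256 + 0.0421 + 0.0740 + 0.1217 + 0.1737 = 0.4686
G = 1 − 0.4686 = 0.5314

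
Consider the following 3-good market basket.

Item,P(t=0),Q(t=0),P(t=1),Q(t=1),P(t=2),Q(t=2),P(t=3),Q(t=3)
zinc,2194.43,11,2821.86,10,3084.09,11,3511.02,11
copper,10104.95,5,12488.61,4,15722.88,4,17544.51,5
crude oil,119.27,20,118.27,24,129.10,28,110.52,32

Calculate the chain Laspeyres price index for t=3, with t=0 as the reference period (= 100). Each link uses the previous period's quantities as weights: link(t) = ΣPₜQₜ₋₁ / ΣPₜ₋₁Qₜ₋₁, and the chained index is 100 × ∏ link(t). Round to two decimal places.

Link t=0→t=1:
ΣP(t=1)Q(t=0) = 2821.86×11 + 12488.61×5 + 118.27×20 = 31040.46 + 62443.05 + 2365.4 = 95848.91
ΣP(t=0)Q(t=0) = 2194.43×11 + 10104.95×5 + 119.27×20 = 24138.73 + 50524.75 + 2385.4 = 77048.88
link = 95848.91/77048.88 = 1.244001
Link t=1→t=2:
ΣP(t=2)Q(t=1) = 3084.09×10 + 15722.88×4 + 129.10×24 = 30840.9 + 62891.52 + 3098.4 = 96830.82
ΣP(t=1)Q(t=1) = 2821.86×10 + 12488.61×4 + 118.27×24 = 28218.6 + 49954.44 + 2838.48 = 81011.52
link = 96830.82/81011.52 = 1.195272
Link t=2→t=3:
ΣP(t=3)Q(t=2) = 3511.02×11 + 17544.51×4 + 110.52×28 = 38621.22 + 70178.04 + 3094.56 = 111893.82
ΣP(t=2)Q(t=2) = 3084.09×11 + 15722.88×4 + 129.10×28 = 33924.99 + 62891.52 + 3614.8 = 100431.31
link = 111893.82/100431.31 = 1.114133
Chained index = 100 × 1.244001 × 1.195272 × 1.114133 = 165.6627

165.66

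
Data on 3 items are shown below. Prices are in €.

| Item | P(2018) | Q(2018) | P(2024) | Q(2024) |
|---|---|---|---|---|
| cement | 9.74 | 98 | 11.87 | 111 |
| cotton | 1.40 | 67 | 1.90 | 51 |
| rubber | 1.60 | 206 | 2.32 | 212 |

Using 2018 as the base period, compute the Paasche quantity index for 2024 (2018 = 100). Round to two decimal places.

Paasche quantity index uses current-period prices as weights.
ΣP(2024)·Q(2024) = 11.87×111 + 1.90×51 + 2.32×212 = 1317.57 + 96.9 + 491.84 = 1906.31
ΣP(2024)·Q(2018) = 11.87×98 + 1.90×67 + 2.32×206 = 1163.26 + 127.3 + 477.92 = 1768.48
Index = 1906.31 / 1768.48 × 100 = 107.7937

107.79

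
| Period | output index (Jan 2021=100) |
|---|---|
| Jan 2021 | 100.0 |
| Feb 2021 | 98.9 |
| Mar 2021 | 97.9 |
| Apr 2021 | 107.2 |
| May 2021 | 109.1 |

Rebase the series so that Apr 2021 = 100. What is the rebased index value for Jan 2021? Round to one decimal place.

Rebased(Jan 2021) = 100.0 / 107.2 × 100 = 93.2836

93.3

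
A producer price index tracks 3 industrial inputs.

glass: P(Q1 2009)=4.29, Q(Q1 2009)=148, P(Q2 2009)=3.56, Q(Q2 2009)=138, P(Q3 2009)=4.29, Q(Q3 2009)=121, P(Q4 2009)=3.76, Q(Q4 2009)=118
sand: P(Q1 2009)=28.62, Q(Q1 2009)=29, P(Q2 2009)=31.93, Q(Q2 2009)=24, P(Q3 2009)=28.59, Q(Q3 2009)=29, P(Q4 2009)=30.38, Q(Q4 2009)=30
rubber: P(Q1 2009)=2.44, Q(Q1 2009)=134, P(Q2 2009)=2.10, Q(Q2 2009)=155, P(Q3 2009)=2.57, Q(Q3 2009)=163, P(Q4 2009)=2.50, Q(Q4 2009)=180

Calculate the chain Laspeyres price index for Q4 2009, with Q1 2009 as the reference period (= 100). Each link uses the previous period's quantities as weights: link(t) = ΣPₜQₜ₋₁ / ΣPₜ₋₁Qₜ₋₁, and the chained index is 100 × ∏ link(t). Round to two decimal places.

Link Q1 2009→Q2 2009:
ΣP(Q2 2009)Q(Q1 2009) = 3.56×148 + 31.93×29 + 2.10×134 = 526.88 + 925.97 + 281.4 = 1734.25
ΣP(Q1 2009)Q(Q1 2009) = 4.29×148 + 28.62×29 + 2.44×134 = 634.92 + 829.98 + 326.96 = 1791.86
link = 1734.25/1791.86 = 0.967849
Link Q2 2009→Q3 2009:
ΣP(Q3 2009)Q(Q2 2009) = 4.29×138 + 28.59×24 + 2.57×155 = 592.02 + 686.16 + 398.35 = 1676.53
ΣP(Q2 2009)Q(Q2 2009) = 3.56×138 + 31.93×24 + 2.10×155 = 491.28 + 766.32 + 325.5 = 1583.1
link = 1676.53/1583.1 = 1.059017
Link Q3 2009→Q4 2009:
ΣP(Q4 2009)Q(Q3 2009) = 3.76×121 + 30.38×29 + 2.50×163 = 454.96 + 881.02 + 407.5 = 1743.48
ΣP(Q3 2009)Q(Q3 2009) = 4.29×121 + 28.59×29 + 2.57×163 = 519.09 + 829.11 + 418.91 = 1767.11
link = 1743.48/1767.11 = 0.986628
Chained index = 100 × 0.967849 × 1.059017 × 0.986628 = 101.1263

101.13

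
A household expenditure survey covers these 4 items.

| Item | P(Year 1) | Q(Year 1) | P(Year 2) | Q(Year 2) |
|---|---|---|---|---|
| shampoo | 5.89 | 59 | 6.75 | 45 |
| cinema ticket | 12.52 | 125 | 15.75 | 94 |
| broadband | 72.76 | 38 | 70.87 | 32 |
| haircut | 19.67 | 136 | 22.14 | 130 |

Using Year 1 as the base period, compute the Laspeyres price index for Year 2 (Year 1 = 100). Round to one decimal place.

109.8

Laspeyres price index uses base-period quantities as weights.
ΣP(Year 2)·Q(Year 1) = 6.75×59 + 15.75×125 + 70.87×38 + 22.14×136 = 398.25 + 1968.75 + 2693.06 + 3011.04 = 8071.1
ΣP(Year 1)·Q(Year 1) = 5.89×59 + 12.52×125 + 72.76×38 + 19.67×136 = 347.51 + 1565 + 2764.88 + 2675.12 = 7352.51
Index = 8071.1 / 7352.51 × 100 = 109.7734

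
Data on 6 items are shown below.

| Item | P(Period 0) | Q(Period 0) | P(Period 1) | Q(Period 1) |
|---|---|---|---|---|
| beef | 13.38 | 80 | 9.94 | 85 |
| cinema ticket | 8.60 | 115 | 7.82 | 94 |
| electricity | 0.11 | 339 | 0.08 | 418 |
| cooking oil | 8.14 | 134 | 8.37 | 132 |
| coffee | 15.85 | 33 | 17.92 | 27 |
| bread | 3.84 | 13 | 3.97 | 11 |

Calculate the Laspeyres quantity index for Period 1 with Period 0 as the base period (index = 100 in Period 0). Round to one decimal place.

94.0

Laspeyres quantity index uses base-period prices as weights.
ΣP(Period 0)·Q(Period 1) = 13.38×85 + 8.60×94 + 0.11×418 + 8.14×132 + 15.85×27 + 3.84×11 = 1137.3 + 808.4 + 45.98 + 1074.48 + 427.95 + 42.24 = 3536.35
ΣP(Period 0)·Q(Period 0) = 13.38×80 + 8.60×115 + 0.11×339 + 8.14×134 + 15.85×33 + 3.84×13 = 1070.4 + 989 + 37.29 + 1090.76 + 523.05 + 49.92 = 3760.42
Index = 3536.35 / 3760.42 × 100 = 94.0414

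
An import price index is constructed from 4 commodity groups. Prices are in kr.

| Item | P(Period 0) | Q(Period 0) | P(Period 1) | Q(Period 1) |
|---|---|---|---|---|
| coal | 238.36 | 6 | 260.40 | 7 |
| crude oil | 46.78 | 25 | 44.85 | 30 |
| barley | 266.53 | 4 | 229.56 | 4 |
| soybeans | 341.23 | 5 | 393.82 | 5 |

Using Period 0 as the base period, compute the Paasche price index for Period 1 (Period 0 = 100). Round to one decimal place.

103.6

Paasche price index uses current-period quantities as weights.
ΣP(Period 1)·Q(Period 1) = 260.40×7 + 44.85×30 + 229.56×4 + 393.82×5 = 1822.8 + 1345.5 + 918.24 + 1969.1 = 6055.64
ΣP(Period 0)·Q(Period 1) = 238.36×7 + 46.78×30 + 266.53×4 + 341.23×5 = 1668.52 + 1403.4 + 1066.12 + 1706.15 = 5844.19
Index = 6055.64 / 5844.19 × 100 = 103.6181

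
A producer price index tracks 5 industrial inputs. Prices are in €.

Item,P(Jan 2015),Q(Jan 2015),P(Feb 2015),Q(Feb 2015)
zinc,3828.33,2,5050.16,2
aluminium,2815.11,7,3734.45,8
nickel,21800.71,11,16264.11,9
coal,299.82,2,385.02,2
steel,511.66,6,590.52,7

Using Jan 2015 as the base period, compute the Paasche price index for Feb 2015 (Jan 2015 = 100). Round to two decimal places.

82.95

Paasche price index uses current-period quantities as weights.
ΣP(Feb 2015)·Q(Feb 2015) = 5050.16×2 + 3734.45×8 + 16264.11×9 + 385.02×2 + 590.52×7 = 10100.32 + 29875.6 + 146376.99 + 770.04 + 4133.64 = 191256.59
ΣP(Jan 2015)·Q(Feb 2015) = 3828.33×2 + 2815.11×8 + 21800.71×9 + 299.82×2 + 511.66×7 = 7656.66 + 22520.88 + 196206.39 + 599.64 + 3581.62 = 230565.19
Index = 191256.59 / 230565.19 × 100 = 82.9512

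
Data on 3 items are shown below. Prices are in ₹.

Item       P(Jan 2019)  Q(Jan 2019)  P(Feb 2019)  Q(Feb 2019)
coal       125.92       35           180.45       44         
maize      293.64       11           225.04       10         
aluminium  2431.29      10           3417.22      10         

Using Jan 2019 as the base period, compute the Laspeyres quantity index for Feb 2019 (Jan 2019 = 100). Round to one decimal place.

102.6

Laspeyres quantity index uses base-period prices as weights.
ΣP(Jan 2019)·Q(Feb 2019) = 125.92×44 + 293.64×10 + 2431.29×10 = 5540.48 + 2936.4 + 24312.9 = 32789.78
ΣP(Jan 2019)·Q(Jan 2019) = 125.92×35 + 293.64×11 + 2431.29×10 = 4407.2 + 3230.04 + 24312.9 = 31950.14
Index = 32789.78 / 31950.14 × 100 = 102.6280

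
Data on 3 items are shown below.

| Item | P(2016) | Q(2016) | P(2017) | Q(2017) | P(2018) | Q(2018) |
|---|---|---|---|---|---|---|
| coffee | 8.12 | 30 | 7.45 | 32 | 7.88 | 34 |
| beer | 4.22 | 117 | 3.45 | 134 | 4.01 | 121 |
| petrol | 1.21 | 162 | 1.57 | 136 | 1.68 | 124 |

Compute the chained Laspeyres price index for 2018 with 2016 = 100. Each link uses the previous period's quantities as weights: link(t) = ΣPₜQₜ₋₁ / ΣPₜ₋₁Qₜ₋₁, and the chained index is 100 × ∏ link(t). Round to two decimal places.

105.16

Link 2016→2017:
ΣP(2017)Q(2016) = 7.45×30 + 3.45×117 + 1.57×162 = 223.5 + 403.65 + 254.34 = 881.49
ΣP(2016)Q(2016) = 8.12×30 + 4.22×117 + 1.21×162 = 243.6 + 493.74 + 196.02 = 933.36
link = 881.49/933.36 = 0.944427
Link 2017→2018:
ΣP(2018)Q(2017) = 7.88×32 + 4.01×134 + 1.68×136 = 252.16 + 537.34 + 228.48 = 1017.98
ΣP(2017)Q(2017) = 7.45×32 + 3.45×134 + 1.57×136 = 238.4 + 462.3 + 213.52 = 914.22
link = 1017.98/914.22 = 1.113496
Chained index = 100 × 0.944427 × 1.113496 = 105.1615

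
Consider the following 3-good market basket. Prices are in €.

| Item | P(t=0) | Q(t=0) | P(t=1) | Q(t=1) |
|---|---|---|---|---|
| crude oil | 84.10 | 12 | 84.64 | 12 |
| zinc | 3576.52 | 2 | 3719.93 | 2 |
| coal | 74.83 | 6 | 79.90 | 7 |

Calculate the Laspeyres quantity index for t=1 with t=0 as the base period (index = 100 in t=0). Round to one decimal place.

100.9

Laspeyres quantity index uses base-period prices as weights.
ΣP(t=0)·Q(t=1) = 84.10×12 + 3576.52×2 + 74.83×7 = 1009.2 + 7153.04 + 523.81 = 8686.05
ΣP(t=0)·Q(t=0) = 84.10×12 + 3576.52×2 + 74.83×6 = 1009.2 + 7153.04 + 448.98 = 8611.22
Index = 8686.05 / 8611.22 × 100 = 100.8690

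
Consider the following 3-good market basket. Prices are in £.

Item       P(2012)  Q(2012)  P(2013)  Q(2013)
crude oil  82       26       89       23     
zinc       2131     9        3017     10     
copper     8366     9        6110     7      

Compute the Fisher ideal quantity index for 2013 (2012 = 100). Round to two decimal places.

86.68

Laspeyres component (base-period weights):
ΣP(2012)Q(2013) = 82×23 + 2131×10 + 8366×7 = 1886 + 21310 + 58562 = 81758
ΣP(2012)Q(2012) = 82×26 + 2131×9 + 8366×9 = 2132 + 19179 + 75294 = 96605
L = 81758 / 96605 × 100 = 84.6312
Paasche component (current-period weights):
ΣP(2013)Q(2013) = 89×23 + 3017×10 + 6110×7 = 2047 + 30170 + 42770 = 74987
ΣP(2013)Q(2012) = 89×26 + 3017×9 + 6110×9 = 2314 + 27153 + 54990 = 84457
P = 74987 / 84457 × 100 = 88.7872
Fisher = √(L × P) = √(84.6312 × 88.7872) = 86.6843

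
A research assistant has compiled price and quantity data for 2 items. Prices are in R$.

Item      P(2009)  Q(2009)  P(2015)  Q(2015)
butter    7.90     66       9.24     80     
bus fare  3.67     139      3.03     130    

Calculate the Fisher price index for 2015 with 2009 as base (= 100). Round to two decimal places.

101.05

Laspeyres component (base-period weights):
ΣP(2015)Q(2009) = 9.24×66 + 3.03×139 = 609.84 + 421.17 = 1031.01
ΣP(2009)Q(2009) = 7.90×66 + 3.67×139 = 521.4 + 510.13 = 1031.53
L = 1031.01 / 1031.53 × 100 = 99.9496
Paasche component (current-period weights):
ΣP(2015)Q(2015) = 9.24×80 + 3.03×130 = 739.2 + 393.9 = 1133.1
ΣP(2009)Q(2015) = 7.90×80 + 3.67×130 = 632 + 477.1 = 1109.1
P = 1133.1 / 1109.1 × 100 = 102.1639
Fisher = √(L × P) = √(99.9496 × 102.1639) = 101.0507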